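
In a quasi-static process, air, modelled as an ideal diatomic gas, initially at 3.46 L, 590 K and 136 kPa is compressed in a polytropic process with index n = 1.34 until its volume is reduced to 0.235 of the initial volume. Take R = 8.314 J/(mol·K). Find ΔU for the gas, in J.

748 J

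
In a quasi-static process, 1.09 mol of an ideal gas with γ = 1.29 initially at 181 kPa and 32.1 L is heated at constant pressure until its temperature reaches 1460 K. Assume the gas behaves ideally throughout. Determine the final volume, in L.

73.1 L

T₁ = P₁V₁/(nR) = 181×32.1/(1.09×8.314) = 641 K.
Isobaric: P stays 181 kPa; V/T = const ⇒ T₂ = 1460 K, V₂ = 73.1 L.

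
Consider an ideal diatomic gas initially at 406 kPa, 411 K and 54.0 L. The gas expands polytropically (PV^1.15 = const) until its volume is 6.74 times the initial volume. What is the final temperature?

309 K

Polytropic n=1.15: T₂ = T₁(V₁/V₂)^(n−1) = 411×(0.148)^0.15 = 309 K; P₂ = P₁(V₁/V₂)^n = 45.2 kPa.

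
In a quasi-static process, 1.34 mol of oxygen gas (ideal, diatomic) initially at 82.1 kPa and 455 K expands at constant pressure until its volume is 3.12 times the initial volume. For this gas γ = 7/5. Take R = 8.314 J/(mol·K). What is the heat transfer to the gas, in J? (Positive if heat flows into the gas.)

37600 J

V₁ = nRT₁/P₁ = 1.34×8.314×455/82.1 = 61.7 L.
Isobaric: P stays 82.1 kPa; V/T = const ⇒ T₂ = 1420 K, V₂ = 193 L.
W = PΔV = 82.1×(193−61.7) kPa·L = 10700 J.
ΔU = nCvΔT = 1.34×20.8×(1420−455) = 26900 J.
Q = ΔU + W = nCpΔT = 37600 J.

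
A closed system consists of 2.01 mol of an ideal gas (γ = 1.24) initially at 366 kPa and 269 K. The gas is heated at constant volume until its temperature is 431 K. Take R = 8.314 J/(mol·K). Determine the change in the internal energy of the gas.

V₁ = nRT₁/P₁ = 2.01×8.314×269/366 = 12.3 L.
Isochoric: V stays 12.3 L; P/T = const ⇒ T₂ = 431 K, P₂ = 586 kPa.
For an ideal gas ΔU = nCvΔT with Cv = R/(γ−1) = 34.6 J/(mol·K).
ΔU = 2.01×34.6×(431−269) = 11300 J.

11300 J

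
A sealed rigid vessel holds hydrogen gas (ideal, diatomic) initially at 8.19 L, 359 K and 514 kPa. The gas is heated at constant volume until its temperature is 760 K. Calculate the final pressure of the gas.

1090 kPa

Isochoric: V stays 8.19 L; P/T = const ⇒ T₂ = 760 K, P₂ = 1090 kPa.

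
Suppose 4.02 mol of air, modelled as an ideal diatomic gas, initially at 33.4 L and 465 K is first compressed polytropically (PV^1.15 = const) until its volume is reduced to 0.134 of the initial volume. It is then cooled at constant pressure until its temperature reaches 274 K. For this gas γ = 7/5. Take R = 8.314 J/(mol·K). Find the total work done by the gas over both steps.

P₁ = nRT₁/V₁ = 4.02×8.314×465/33.4 = 465 kPa.
Step 1 — Polytropic n=1.15: T₂ = T₁(V₁/V₂)^(n−1) = 465×(7.46)^0.15 = 629 K; P₂ = P₁(V₁/V₂)^n = 4690 kPa.
W = (P₁V₁−P₂V₂)/(n−1) = (465×33.4−4690×4.48)/0.15 = -36500 J.
ΔU = nCvΔT = 4.02×20.8×(629−465) = 13700 J.
Q = ΔU + W = -22800 J.
State after step 1: P = 4690 kPa, V = 4.48 L, T = 629 K.
Step 2 — Isobaric: P stays 4690 kPa; V/T = const ⇒ T₂ = 274 K, V₂ = 1.95 L.
W = PΔV = 4690×(1.95−4.48) kPa·L = -11900 J.
ΔU = nCvΔT = 4.02×20.8×(274−629) = -29600 J.
Q = ΔU + W = nCpΔT = -41500 J.
Net over both steps: W = -48300 J, Q = -64300 J, ΔU = -16000 J.

-48300 J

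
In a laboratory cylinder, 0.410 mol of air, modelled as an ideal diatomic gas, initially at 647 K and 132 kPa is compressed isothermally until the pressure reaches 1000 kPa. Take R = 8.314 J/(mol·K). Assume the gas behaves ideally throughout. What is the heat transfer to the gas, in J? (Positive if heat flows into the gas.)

-4470 J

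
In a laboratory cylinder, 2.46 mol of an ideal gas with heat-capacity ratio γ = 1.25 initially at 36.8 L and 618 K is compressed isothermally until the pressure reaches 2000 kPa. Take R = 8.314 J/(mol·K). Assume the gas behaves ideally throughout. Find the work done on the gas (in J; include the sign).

P₁ = nRT₁/V₁ = 2.46×8.314×618/36.8 = 343 kPa.
Isothermal: T stays 618 K; PV = const ⇒ V₂ = 6.32 L, P₂ = 2000 kPa.
W = nRT ln(V₂/V₁) = 2.46×8.314×618×ln(0.172) = -22300 J.
Work done on the gas = −W_by = 22300 J.

22300 J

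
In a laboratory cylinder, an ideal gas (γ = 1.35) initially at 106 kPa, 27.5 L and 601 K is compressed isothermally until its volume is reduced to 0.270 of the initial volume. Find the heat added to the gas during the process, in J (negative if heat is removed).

n = P₁V₁/(RT₁) = 106×27.5/(8.314×601) = 0.583 mol.
Isothermal: T stays 601 K; PV = const ⇒ V₂ = 7.43 L, P₂ = 393 kPa.
ΔU = 0 (ideal gas, T constant).
W = nRT ln(V₂/V₁) = 0.583×8.314×601×ln(0.270) = -3820 J.
Q = ΔU + W = -3820 J.

-3820 J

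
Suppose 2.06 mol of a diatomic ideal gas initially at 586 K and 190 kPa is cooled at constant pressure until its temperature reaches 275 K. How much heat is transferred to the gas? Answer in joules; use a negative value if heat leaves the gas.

-18600 J

V₁ = nRT₁/P₁ = 2.06×8.314×586/190 = 52.8 L.
Isobaric: P stays 190 kPa; V/T = const ⇒ T₂ = 275 K, V₂ = 24.8 L.
W = PΔV = 190×(24.8−52.8) kPa·L = -5330 J.
ΔU = nCvΔT = 2.06×20.8×(275−586) = -13300 J.
Q = ΔU + W = nCpΔT = -18600 J.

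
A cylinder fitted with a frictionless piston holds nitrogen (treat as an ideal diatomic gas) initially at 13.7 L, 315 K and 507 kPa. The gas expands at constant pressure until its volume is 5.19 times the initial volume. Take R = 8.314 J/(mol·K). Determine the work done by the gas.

29100 J

n = P₁V₁/(RT₁) = 507×13.7/(8.314×315) = 2.65 mol.
Isobaric: P stays 507 kPa; V/T = const ⇒ T₂ = 1630 K, V₂ = 71.1 L.
W = PΔV = 507×(71.1−13.7) kPa·L = 29100 J.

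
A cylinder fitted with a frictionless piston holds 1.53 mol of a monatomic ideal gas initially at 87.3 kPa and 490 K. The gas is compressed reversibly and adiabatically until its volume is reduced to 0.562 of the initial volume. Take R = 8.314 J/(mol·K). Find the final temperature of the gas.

720 K

V₁ = nRT₁/P₁ = 1.53×8.314×490/87.3 = 71.4 L.
Adiabatic: TV^(γ−1) = const ⇒ T₂ = 490×(1.78)^0.667 = 720 K; PV^γ = const ⇒ P₂ = 228 kPa.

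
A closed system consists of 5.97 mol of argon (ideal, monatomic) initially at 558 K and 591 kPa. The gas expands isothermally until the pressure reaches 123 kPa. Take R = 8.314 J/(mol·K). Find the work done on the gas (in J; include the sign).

-43500 J

V₁ = nRT₁/P₁ = 5.97×8.314×558/591 = 46.9 L.
Isothermal: T stays 558 K; PV = const ⇒ V₂ = 225 L, P₂ = 123 kPa.
W = nRT ln(V₂/V₁) = 5.97×8.314×558×ln(4.80) = 43500 J.
Work done on the gas = −W_by = -43500 J.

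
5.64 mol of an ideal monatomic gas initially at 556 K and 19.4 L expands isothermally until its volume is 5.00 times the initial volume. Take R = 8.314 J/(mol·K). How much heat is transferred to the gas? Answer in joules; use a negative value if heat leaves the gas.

42000 J

P₁ = nRT₁/V₁ = 5.64×8.314×556/19.4 = 1340 kPa.
Isothermal: T stays 556 K; PV = const ⇒ V₂ = 97.0 L, P₂ = 269 kPa.
ΔU = 0 (ideal gas, T constant).
W = nRT ln(V₂/V₁) = 5.64×8.314×556×ln(5.00) = 42000 J.
Q = ΔU + W = 42000 J.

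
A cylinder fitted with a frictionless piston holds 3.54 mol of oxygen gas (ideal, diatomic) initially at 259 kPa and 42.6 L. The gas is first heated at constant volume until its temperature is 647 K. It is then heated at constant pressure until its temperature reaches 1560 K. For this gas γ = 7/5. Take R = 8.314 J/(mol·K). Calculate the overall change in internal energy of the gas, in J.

87200 J

T₁ = P₁V₁/(nR) = 259×42.6/(3.54×8.314) = 375 K.
Step 1 — Isochoric: V stays 42.6 L; P/T = const ⇒ T₂ = 647 K, P₂ = 447 kPa.
W = 0 (no volume change).
ΔU = nCvΔT = 3.54×20.8×(647−375) = 20000 J.
Q = ΔU = 20000 J.
State after step 1: P = 447 kPa, V = 42.6 L, T = 647 K.
Step 2 — Isobaric: P stays 447 kPa; V/T = const ⇒ T₂ = 1560 K, V₂ = 103 L.
W = PΔV = 447×(103−42.6) kPa·L = 26900 J.
ΔU = nCvΔT = 3.54×20.8×(1560−647) = 67200 J.
Q = ΔU + W = nCpΔT = 94000 J.
Net over both steps: W = 26900 J, Q = 114000 J, ΔU = 87200 J.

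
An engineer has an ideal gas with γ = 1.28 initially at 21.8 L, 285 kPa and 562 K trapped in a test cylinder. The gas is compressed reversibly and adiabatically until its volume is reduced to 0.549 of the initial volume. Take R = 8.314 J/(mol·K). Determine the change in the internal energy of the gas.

4060 J

n = P₁V₁/(RT₁) = 285×21.8/(8.314×562) = 1.33 mol.
Adiabatic: TV^(γ−1) = const ⇒ T₂ = 562×(1.82)^0.280 = 665 K; PV^γ = const ⇒ P₂ = 614 kPa.
For an ideal gas ΔU = nCvΔT with Cv = R/(γ−1) = 29.7 J/(mol·K).
ΔU = 1.33×29.7×(665−562) = 4060 J.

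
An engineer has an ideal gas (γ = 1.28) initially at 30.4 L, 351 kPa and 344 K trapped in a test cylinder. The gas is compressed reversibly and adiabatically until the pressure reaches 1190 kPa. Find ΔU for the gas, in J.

11700 J

n = P₁V₁/(RT₁) = 351×30.4/(8.314×344) = 3.73 mol.
Adiabatic: T₂/T₁ = (P₂/P₁)^((γ−1)/γ) ⇒ T₂ = 344×(3.39)^0.219 = 449 K; V₂ = 11.7 L.
For an ideal gas ΔU = nCvΔT with Cv = R/(γ−1) = 29.7 J/(mol·K).
ΔU = 3.73×29.7×(449−344) = 11700 J.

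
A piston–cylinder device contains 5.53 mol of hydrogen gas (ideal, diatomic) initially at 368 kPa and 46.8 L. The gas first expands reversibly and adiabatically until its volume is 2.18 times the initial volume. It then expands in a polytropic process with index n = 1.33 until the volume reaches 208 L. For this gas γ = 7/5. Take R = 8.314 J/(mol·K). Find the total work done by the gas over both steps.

19500 J

T₁ = P₁V₁/(nR) = 368×46.8/(5.53×8.314) = 375 K.
Step 1 — Adiabatic: TV^(γ−1) = const ⇒ T₂ = 375×(0.459)^0.400 = 274 K; PV^γ = const ⇒ P₂ = 124 kPa.
ΔU = nCvΔT = 5.53×20.8×(274−375) = -11500 J.
Q = 0 for an adiabatic process, so W = −ΔU = 11500 J.
State after step 1: P = 124 kPa, V = 102 L, T = 274 K.
Step 2 — Polytropic n=1.33: T₂ = T₁(V₁/V₂)^(n−1) = 274×(0.491)^0.33 = 217 K; P₂ = P₁(V₁/V₂)^n = 47.9 kPa.
W = (P₁V₁−P₂V₂)/(n−1) = (124×102−47.9×208)/0.33 = 8000 J.
ΔU = nCvΔT = 5.53×20.8×(217−274) = -6600 J.
Q = ΔU + W = 1400 J.
Net over both steps: W = 19500 J, Q = 1400 J, ΔU = -18100 J.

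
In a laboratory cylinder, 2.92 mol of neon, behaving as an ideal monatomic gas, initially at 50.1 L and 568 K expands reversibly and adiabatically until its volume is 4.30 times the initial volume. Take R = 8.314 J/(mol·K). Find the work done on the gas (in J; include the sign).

P₁ = nRT₁/V₁ = 2.92×8.314×568/50.1 = 275 kPa.
Adiabatic: TV^(γ−1) = const ⇒ T₂ = 568×(0.233)^0.667 = 215 K; PV^γ = const ⇒ P₂ = 24.2 kPa.
ΔU = nCvΔT = 2.92×12.5×(215−568) = -12900 J.
Q = 0 for an adiabatic process, so W = −ΔU = 12900 J.
Work done on the gas = −W_by = -12900 J.

-12900 J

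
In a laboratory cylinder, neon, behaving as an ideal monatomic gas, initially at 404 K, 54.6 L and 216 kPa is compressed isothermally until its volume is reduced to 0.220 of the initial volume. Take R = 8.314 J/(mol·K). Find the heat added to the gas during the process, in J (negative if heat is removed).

n = P₁V₁/(RT₁) = 216×54.6/(8.314×404) = 3.51 mol.
Isothermal: T stays 404 K; PV = const ⇒ V₂ = 12.0 L, P₂ = 982 kPa.
ΔU = 0 (ideal gas, T constant).
W = nRT ln(V₂/V₁) = 3.51×8.314×404×ln(0.220) = -17900 J.
Q = ΔU + W = -17900 J.

-17900 J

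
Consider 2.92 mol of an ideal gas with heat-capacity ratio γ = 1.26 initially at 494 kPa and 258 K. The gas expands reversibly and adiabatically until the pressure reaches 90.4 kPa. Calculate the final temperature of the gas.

V₁ = nRT₁/P₁ = 2.92×8.314×258/494 = 12.7 L.
Adiabatic: T₂/T₁ = (P₂/P₁)^((γ−1)/γ) ⇒ T₂ = 258×(0.183)^0.206 = 182 K; V₂ = 48.8 L.

182 K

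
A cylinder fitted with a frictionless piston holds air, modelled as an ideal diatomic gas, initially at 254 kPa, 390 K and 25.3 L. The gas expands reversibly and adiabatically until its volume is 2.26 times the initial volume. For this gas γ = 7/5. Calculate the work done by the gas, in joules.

n = P₁V₁/(RT₁) = 254×25.3/(8.314×390) = 1.98 mol.
Adiabatic: TV^(γ−1) = const ⇒ T₂ = 390×(0.442)^0.400 = 281 K; PV^γ = const ⇒ P₂ = 81.1 kPa.
ΔU = nCvΔT = 1.98×20.8×(281−390) = -4470 J.
Q = 0 for an adiabatic process, so W = −ΔU = 4470 J.

4470 J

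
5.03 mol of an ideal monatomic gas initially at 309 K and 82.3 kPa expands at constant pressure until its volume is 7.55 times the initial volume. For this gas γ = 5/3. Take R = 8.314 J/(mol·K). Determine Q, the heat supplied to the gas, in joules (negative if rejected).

V₁ = nRT₁/P₁ = 5.03×8.314×309/82.3 = 157 L.
Isobaric: P stays 82.3 kPa; V/T = const ⇒ T₂ = 2330 K, V₂ = 1190 L.
W = PΔV = 82.3×(1190−157) kPa·L = 84600 J.
ΔU = nCvΔT = 5.03×12.5×(2330−309) = 127000 J.
Q = ΔU + W = nCpΔT = 212000 J.

212000 J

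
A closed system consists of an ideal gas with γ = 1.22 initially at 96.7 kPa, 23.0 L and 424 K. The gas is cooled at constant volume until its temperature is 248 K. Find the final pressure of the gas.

Isochoric: V stays 23.0 L; P/T = const ⇒ T₂ = 248 K, P₂ = 56.6 kPa.

56.6 kPa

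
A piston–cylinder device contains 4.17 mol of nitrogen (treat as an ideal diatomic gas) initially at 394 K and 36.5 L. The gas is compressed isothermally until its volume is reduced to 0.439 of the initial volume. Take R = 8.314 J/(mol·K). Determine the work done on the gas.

11200 J

P₁ = nRT₁/V₁ = 4.17×8.314×394/36.5 = 374 kPa.
Isothermal: T stays 394 K; PV = const ⇒ V₂ = 16.0 L, P₂ = 852 kPa.
W = nRT ln(V₂/V₁) = 4.17×8.314×394×ln(0.439) = -11200 J.
Work done on the gas = −W_by = 11200 J.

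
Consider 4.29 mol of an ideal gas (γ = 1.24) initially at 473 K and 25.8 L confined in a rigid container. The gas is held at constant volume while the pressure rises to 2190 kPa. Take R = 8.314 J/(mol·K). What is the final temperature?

1580 K

P₁ = nRT₁/V₁ = 4.29×8.314×473/25.8 = 654 kPa.
Isochoric: V stays 25.8 L; P/T = const ⇒ T₂ = 1580 K, P₂ = 2190 kPa.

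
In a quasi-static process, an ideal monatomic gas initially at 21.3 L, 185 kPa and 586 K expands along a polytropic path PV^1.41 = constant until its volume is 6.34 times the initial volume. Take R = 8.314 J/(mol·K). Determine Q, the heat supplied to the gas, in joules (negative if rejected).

1960 J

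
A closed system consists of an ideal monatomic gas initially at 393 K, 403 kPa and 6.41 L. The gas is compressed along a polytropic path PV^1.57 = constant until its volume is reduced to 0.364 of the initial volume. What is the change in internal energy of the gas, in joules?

n = P₁V₁/(RT₁) = 403×6.41/(8.314×393) = 0.791 mol.
Polytropic n=1.57: T₂ = T₁(V₁/V₂)^(n−1) = 393×(2.75)^0.57 = 699 K; P₂ = P₁(V₁/V₂)^n = 1970 kPa.
For an ideal gas ΔU = nCvΔT with Cv = (3/2)R = 12.5 J/(mol·K).
ΔU = 0.791×12.5×(699−393) = 3020 J.

3020 J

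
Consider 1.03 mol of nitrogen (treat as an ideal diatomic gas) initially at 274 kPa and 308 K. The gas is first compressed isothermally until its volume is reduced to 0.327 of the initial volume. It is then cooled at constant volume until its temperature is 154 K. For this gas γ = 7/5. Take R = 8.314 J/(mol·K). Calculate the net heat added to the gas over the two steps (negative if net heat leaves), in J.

-6250 J

V₁ = nRT₁/P₁ = 1.03×8.314×308/274 = 9.63 L.
Step 1 — Isothermal: T stays 308 K; PV = const ⇒ V₂ = 3.15 L, P₂ = 838 kPa.
ΔU = 0 (ideal gas, T constant).
W = nRT ln(V₂/V₁) = 1.03×8.314×308×ln(0.327) = -2950 J.
Q = ΔU + W = -2950 J.
State after step 1: P = 838 kPa, V = 3.15 L, T = 308 K.
Step 2 — Isochoric: V stays 3.15 L; P/T = const ⇒ T₂ = 154 K, P₂ = 419 kPa.
W = 0 (no volume change).
ΔU = nCvΔT = 1.03×20.8×(154−308) = -3300 J.
Q = ΔU = -3300 J.
Net over both steps: W = -2950 J, Q = -6250 J, ΔU = -3300 J.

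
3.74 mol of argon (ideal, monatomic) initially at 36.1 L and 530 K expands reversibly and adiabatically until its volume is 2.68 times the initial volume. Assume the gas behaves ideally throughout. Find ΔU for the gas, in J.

-11900 J

P₁ = nRT₁/V₁ = 3.74×8.314×530/36.1 = 457 kPa.
Adiabatic: TV^(γ−1) = const ⇒ T₂ = 530×(0.373)^0.667 = 275 K; PV^γ = const ⇒ P₂ = 88.3 kPa.
For an ideal gas ΔU = nCvΔT with Cv = (3/2)R = 12.5 J/(mol·K).
ΔU = 3.74×12.5×(275−530) = -11900 J.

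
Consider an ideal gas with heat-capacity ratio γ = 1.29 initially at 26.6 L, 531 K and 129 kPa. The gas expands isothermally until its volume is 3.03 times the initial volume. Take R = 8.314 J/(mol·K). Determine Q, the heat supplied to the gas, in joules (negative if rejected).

3800 J

n = P₁V₁/(RT₁) = 129×26.6/(8.314×531) = 0.777 mol.
Isothermal: T stays 531 K; PV = const ⇒ V₂ = 80.6 L, P₂ = 42.6 kPa.
ΔU = 0 (ideal gas, T constant).
W = nRT ln(V₂/V₁) = 0.777×8.314×531×ln(3.03) = 3800 J.
Q = ΔU + W = 3800 J.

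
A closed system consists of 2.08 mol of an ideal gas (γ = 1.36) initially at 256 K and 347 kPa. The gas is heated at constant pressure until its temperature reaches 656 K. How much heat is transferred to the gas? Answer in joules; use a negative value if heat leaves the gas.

V₁ = nRT₁/P₁ = 2.08×8.314×256/347 = 12.8 L.
Isobaric: P stays 347 kPa; V/T = const ⇒ T₂ = 656 K, V₂ = 32.7 L.
W = PΔV = 347×(32.7−12.8) kPa·L = 6920 J.
ΔU = nCvΔT = 2.08×23.1×(656−256) = 19200 J.
Q = ΔU + W = nCpΔT = 26100 J.

26100 J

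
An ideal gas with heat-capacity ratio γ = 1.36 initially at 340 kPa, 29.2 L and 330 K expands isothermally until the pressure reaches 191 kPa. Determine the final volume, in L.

52.0 L

Isothermal: T stays 330 K; PV = const ⇒ V₂ = 52.0 L, P₂ = 191 kPa.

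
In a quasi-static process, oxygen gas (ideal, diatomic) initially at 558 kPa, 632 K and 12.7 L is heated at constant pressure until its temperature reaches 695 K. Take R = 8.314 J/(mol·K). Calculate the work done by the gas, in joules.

706 J

n = P₁V₁/(RT₁) = 558×12.7/(8.314×632) = 1.35 mol.
Isobaric: P stays 558 kPa; V/T = const ⇒ T₂ = 695 K, V₂ = 14.0 L.
W = PΔV = 558×(14.0−12.7) kPa·L = 706 J.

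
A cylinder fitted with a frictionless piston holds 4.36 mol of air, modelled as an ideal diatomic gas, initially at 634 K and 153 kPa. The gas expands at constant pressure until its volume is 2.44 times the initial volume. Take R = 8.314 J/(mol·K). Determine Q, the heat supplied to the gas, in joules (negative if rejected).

116000 J

V₁ = nRT₁/P₁ = 4.36×8.314×634/153 = 150 L.
Isobaric: P stays 153 kPa; V/T = const ⇒ T₂ = 1550 K, V₂ = 367 L.
W = PΔV = 153×(367−150) kPa·L = 33100 J.
ΔU = nCvΔT = 4.36×20.8×(1550−634) = 82700 J.
Q = ΔU + W = nCpΔT = 116000 J.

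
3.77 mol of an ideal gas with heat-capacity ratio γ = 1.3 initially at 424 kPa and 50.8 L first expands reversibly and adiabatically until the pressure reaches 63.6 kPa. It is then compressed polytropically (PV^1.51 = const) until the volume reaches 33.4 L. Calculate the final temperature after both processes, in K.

1160 K

T₁ = P₁V₁/(nR) = 424×50.8/(3.77×8.314) = 687 K.
Step 1 — Adiabatic: T₂/T₁ = (P₂/P₁)^((γ−1)/γ) ⇒ T₂ = 687×(0.150)^0.231 = 444 K; V₂ = 219 L.
ΔU = nCvΔT = 3.77×27.7×(444−687) = -25500 J.
Q = 0 for an adiabatic process, so W = −ΔU = 25500 J.
State after step 1: P = 63.6 kPa, V = 219 L, T = 444 K.
Step 2 — Polytropic n=1.51: T₂ = T₁(V₁/V₂)^(n−1) = 444×(6.54)^0.51 = 1160 K; P₂ = P₁(V₁/V₂)^n = 1090 kPa.
W = (P₁V₁−P₂V₂)/(n−1) = (63.6×219−1090×33.4)/0.51 = -43800 J.
ΔU = nCvΔT = 3.77×27.7×(1160−444) = 74500 J.
Q = ΔU + W = 30700 J.
Net over both steps: W = -18300 J, Q = 30700 J, ΔU = 49000 J.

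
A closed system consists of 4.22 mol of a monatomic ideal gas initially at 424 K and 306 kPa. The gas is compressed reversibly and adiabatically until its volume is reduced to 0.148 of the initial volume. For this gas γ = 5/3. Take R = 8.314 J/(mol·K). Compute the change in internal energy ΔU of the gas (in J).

57400 J

V₁ = nRT₁/P₁ = 4.22×8.314×424/306 = 48.6 L.
Adiabatic: TV^(γ−1) = const ⇒ T₂ = 424×(6.76)^0.667 = 1520 K; PV^γ = const ⇒ P₂ = 7390 kPa.
For an ideal gas ΔU = nCvΔT with Cv = (3/2)R = 12.5 J/(mol·K).
ΔU = 4.22×12.5×(1520−424) = 57400 J.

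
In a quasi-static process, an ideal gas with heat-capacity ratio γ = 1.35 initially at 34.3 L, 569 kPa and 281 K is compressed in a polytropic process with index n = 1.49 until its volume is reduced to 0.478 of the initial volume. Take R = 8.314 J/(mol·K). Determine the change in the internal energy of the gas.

24300 J

n = P₁V₁/(RT₁) = 569×34.3/(8.314×281) = 8.35 mol.
Polytropic n=1.49: T₂ = T₁(V₁/V₂)^(n−1) = 281×(2.09)^0.49 = 403 K; P₂ = P₁(V₁/V₂)^n = 1710 kPa.
For an ideal gas ΔU = nCvΔT with Cv = R/(γ−1) = 23.8 J/(mol·K).
ΔU = 8.35×23.8×(403−281) = 24300 J.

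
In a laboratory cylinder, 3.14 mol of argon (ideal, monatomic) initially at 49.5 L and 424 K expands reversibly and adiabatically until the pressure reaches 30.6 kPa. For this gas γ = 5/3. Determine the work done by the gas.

9110 J

P₁ = nRT₁/V₁ = 3.14×8.314×424/49.5 = 224 kPa.
Adiabatic: T₂/T₁ = (P₂/P₁)^((γ−1)/γ) ⇒ T₂ = 424×(0.137)^0.400 = 191 K; V₂ = 163 L.
ΔU = nCvΔT = 3.14×12.5×(191−424) = -9110 J.
Q = 0 for an adiabatic process, so W = −ΔU = 9110 J.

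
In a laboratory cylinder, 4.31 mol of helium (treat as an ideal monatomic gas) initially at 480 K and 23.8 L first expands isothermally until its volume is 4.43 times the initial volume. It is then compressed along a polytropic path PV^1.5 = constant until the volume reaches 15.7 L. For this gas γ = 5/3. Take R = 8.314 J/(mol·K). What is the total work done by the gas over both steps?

-29100 J

P₁ = nRT₁/V₁ = 4.31×8.314×480/23.8 = 723 kPa.
Step 1 — Isothermal: T stays 480 K; PV = const ⇒ V₂ = 105 L, P₂ = 163 kPa.
ΔU = 0 (ideal gas, T constant).
W = nRT ln(V₂/V₁) = 4.31×8.314×480×ln(4.43) = 25600 J.
Q = ΔU + W = 25600 J.
State after step 1: P = 163 kPa, V = 105 L, T = 480 K.
Step 2 — Polytropic n=1.5: T₂ = T₁(V₁/V₂)^(n−1) = 480×(6.72)^0.50 = 1240 K; P₂ = P₁(V₁/V₂)^n = 2840 kPa.
W = (P₁V₁−P₂V₂)/(n−1) = (163×105−2840×15.7)/0.50 = -54700 J.
ΔU = nCvΔT = 4.31×12.5×(1240−480) = 41100 J.
Q = ΔU + W = -13700 J.
Net over both steps: W = -29100 J, Q = 11900 J, ΔU = 41100 J.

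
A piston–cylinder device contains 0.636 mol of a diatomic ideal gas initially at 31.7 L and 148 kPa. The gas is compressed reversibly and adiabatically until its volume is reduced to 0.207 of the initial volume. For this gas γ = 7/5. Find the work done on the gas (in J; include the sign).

T₁ = P₁V₁/(nR) = 148×31.7/(0.636×8.314) = 887 K.
Adiabatic: TV^(γ−1) = const ⇒ T₂ = 887×(4.83)^0.400 = 1670 K; PV^γ = const ⇒ P₂ = 1340 kPa.
ΔU = nCvΔT = 0.636×20.8×(1670−887) = 10300 J.
Q = 0 for an adiabatic process, so W = −ΔU = -10300 J.
Work done on the gas = −W_by = 10300 J.

10300 J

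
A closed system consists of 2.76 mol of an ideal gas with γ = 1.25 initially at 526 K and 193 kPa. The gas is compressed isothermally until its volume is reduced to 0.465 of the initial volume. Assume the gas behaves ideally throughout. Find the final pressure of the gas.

V₁ = nRT₁/P₁ = 2.76×8.314×526/193 = 62.5 L.
Isothermal: T stays 526 K; PV = const ⇒ V₂ = 29.1 L, P₂ = 415 kPa.

415 kPa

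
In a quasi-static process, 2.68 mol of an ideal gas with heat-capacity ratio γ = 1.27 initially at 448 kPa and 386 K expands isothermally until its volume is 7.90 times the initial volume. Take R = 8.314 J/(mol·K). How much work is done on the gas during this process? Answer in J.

-17800 J

V₁ = nRT₁/P₁ = 2.68×8.314×386/448 = 19.2 L.
Isothermal: T stays 386 K; PV = const ⇒ V₂ = 152 L, P₂ = 56.7 kPa.
W = nRT ln(V₂/V₁) = 2.68×8.314×386×ln(7.90) = 17800 J.
Work done on the gas = −W_by = -17800 J.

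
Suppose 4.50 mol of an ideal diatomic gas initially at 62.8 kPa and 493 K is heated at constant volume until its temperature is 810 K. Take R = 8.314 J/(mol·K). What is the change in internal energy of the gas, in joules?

29600 J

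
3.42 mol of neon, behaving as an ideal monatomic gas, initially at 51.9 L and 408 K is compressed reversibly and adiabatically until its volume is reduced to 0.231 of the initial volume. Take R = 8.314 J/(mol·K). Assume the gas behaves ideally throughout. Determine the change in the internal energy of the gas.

P₁ = nRT₁/V₁ = 3.42×8.314×408/51.9 = 224 kPa.
Adiabatic: TV^(γ−1) = const ⇒ T₂ = 408×(4.33)^0.667 = 1080 K; PV^γ = const ⇒ P₂ = 2570 kPa.
For an ideal gas ΔU = nCvΔT with Cv = (3/2)R = 12.5 J/(mol·K).
ΔU = 3.42×12.5×(1080−408) = 28800 J.

28800 J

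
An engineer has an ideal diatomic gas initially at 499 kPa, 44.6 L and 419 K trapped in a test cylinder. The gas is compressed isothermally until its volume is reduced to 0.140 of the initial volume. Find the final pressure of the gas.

3560 kPa

Isothermal: T stays 419 K; PV = const ⇒ V₂ = 6.24 L, P₂ = 3560 kPa.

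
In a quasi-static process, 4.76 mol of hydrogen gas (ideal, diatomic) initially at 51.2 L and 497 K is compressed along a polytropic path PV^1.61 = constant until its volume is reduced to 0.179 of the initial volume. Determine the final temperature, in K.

P₁ = nRT₁/V₁ = 4.76×8.314×497/51.2 = 384 kPa.
Polytropic n=1.61: T₂ = T₁(V₁/V₂)^(n−1) = 497×(5.59)^0.61 = 1420 K; P₂ = P₁(V₁/V₂)^n = 6130 kPa.

1420 K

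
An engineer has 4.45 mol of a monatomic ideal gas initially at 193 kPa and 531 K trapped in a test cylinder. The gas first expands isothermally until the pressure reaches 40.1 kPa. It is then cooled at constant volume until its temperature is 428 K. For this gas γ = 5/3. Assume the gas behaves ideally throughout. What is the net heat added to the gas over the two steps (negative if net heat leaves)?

25200 J

V₁ = nRT₁/P₁ = 4.45×8.314×531/193 = 102 L.
Step 1 — Isothermal: T stays 531 K; PV = const ⇒ V₂ = 490 L, P₂ = 40.1 kPa.
ΔU = 0 (ideal gas, T constant).
W = nRT ln(V₂/V₁) = 4.45×8.314×531×ln(4.81) = 30900 J.
Q = ΔU + W = 30900 J.
State after step 1: P = 40.1 kPa, V = 490 L, T = 531 K.
Step 2 — Isochoric: V stays 490 L; P/T = const ⇒ T₂ = 428 K, P₂ = 32.3 kPa.
W = 0 (no volume change).
ΔU = nCvΔT = 4.45×12.5×(428−531) = -5720 J.
Q = ΔU = -5720 J.
Net over both steps: W = 30900 J, Q = 25200 J, ΔU = -5720 J.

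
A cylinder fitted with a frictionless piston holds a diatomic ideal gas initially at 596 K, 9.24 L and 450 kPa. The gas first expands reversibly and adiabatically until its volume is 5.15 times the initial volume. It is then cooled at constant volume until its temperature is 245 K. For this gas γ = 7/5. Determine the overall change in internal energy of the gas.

-6120 J

n = P₁V₁/(RT₁) = 450×9.24/(8.314×596) = 0.839 mol.
Step 1 — Adiabatic: TV^(γ−1) = const ⇒ T₂ = 596×(0.194)^0.400 = 309 K; PV^γ = const ⇒ P₂ = 45.4 kPa.
ΔU = nCvΔT = 0.839×20.8×(309−596) = -5000 J.
Q = 0 for an adiabatic process, so W = −ΔU = 5000 J.
State after step 1: P = 45.4 kPa, V = 47.6 L, T = 309 K.
Step 2 — Isochoric: V stays 47.6 L; P/T = const ⇒ T₂ = 245 K, P₂ = 35.9 kPa.
W = 0 (no volume change).
ΔU = nCvΔT = 0.839×20.8×(245−309) = -1120 J.
Q = ΔU = -1120 J.
Net over both steps: W = 5000 J, Q = -1120 J, ΔU = -6120 J.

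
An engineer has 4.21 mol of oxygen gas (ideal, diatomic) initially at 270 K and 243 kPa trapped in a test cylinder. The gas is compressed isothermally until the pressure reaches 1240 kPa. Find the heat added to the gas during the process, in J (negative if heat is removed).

V₁ = nRT₁/P₁ = 4.21×8.314×270/243 = 38.9 L.
Isothermal: T stays 270 K; PV = const ⇒ V₂ = 7.62 L, P₂ = 1240 kPa.
ΔU = 0 (ideal gas, T constant).
W = nRT ln(V₂/V₁) = 4.21×8.314×270×ln(0.196) = -15400 J.
Q = ΔU + W = -15400 J.

-15400 J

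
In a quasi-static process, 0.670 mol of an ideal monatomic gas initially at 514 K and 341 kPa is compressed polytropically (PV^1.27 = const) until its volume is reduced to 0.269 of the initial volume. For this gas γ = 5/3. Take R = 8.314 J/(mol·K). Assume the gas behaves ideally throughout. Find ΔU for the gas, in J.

V₁ = nRT₁/P₁ = 0.670×8.314×514/341 = 8.40 L.
Polytropic n=1.27: T₂ = T₁(V₁/V₂)^(n−1) = 514×(3.72)^0.27 = 733 K; P₂ = P₁(V₁/V₂)^n = 1810 kPa.
For an ideal gas ΔU = nCvΔT with Cv = (3/2)R = 12.5 J/(mol·K).
ΔU = 0.670×12.5×(733−514) = 1830 J.

1830 J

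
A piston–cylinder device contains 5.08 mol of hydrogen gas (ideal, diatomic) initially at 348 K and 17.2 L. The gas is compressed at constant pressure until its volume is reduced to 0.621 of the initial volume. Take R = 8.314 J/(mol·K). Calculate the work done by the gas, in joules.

P₁ = nRT₁/V₁ = 5.08×8.314×348/17.2 = 855 kPa.
Isobaric: P stays 855 kPa; V/T = const ⇒ T₂ = 216 K, V₂ = 10.7 L.
W = PΔV = 855×(10.7−17.2) kPa·L = -5570 J.

-5570 J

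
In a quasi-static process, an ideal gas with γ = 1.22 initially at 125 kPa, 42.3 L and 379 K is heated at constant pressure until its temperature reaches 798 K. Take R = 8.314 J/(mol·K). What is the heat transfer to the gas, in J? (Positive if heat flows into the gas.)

32400 J

n = P₁V₁/(RT₁) = 125×42.3/(8.314×379) = 1.68 mol.
Isobaric: P stays 125 kPa; V/T = const ⇒ T₂ = 798 K, V₂ = 89.1 L.
W = PΔV = 125×(89.1−42.3) kPa·L = 5850 J.
ΔU = nCvΔT = 1.68×37.8×(798−379) = 26600 J.
Q = ΔU + W = nCpΔT = 32400 J.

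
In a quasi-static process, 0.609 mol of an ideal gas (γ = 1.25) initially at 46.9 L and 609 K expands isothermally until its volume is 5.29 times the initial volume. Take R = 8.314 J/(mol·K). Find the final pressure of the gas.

P₁ = nRT₁/V₁ = 0.609×8.314×609/46.9 = 65.7 kPa.
Isothermal: T stays 609 K; PV = const ⇒ V₂ = 248 L, P₂ = 12.4 kPa.

12.4 kPa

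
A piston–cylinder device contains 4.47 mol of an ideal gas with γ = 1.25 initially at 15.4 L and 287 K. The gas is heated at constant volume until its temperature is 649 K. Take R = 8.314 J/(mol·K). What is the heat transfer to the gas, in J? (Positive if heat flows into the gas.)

P₁ = nRT₁/V₁ = 4.47×8.314×287/15.4 = 693 kPa.
Isochoric: V stays 15.4 L; P/T = const ⇒ T₂ = 649 K, P₂ = 1570 kPa.
W = 0 (no volume change).
ΔU = nCvΔT = 4.47×33.3×(649−287) = 53800 J.
Q = ΔU = 53800 J.

53800 J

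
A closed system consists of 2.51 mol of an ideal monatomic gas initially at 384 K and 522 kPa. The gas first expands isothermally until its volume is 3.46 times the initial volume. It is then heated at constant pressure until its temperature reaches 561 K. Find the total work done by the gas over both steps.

13600 J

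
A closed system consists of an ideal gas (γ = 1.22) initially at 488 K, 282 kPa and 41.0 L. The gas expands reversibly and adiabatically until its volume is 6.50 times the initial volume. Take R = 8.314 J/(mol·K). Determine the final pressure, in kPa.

Adiabatic: TV^(γ−1) = const ⇒ T₂ = 488×(0.154)^0.220 = 323 K; PV^γ = const ⇒ P₂ = 28.7 kPa.

28.7 kPa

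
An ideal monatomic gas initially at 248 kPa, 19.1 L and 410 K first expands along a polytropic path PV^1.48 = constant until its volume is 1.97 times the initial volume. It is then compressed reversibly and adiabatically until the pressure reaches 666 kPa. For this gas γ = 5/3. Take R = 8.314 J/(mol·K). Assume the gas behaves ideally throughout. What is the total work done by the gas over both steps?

n = P₁V₁/(RT₁) = 248×19.1/(8.314×410) = 1.39 mol.
Step 1 — Polytropic n=1.48: T₂ = T₁(V₁/V₂)^(n−1) = 410×(0.508)^0.48 = 296 K; P₂ = P₁(V₁/V₂)^n = 90.9 kPa.
W = (P₁V₁−P₂V₂)/(n−1) = (248×19.1−90.9×37.6)/0.48 = 2740 J.
ΔU = nCvΔT = 1.39×12.5×(296−410) = -1970 J.
Q = ΔU + W = 768 J.
State after step 1: P = 90.9 kPa, V = 37.6 L, T = 296 K.
Step 2 — Adiabatic: T₂/T₁ = (P₂/P₁)^((γ−1)/γ) ⇒ T₂ = 296×(7.33)^0.400 = 657 K; V₂ = 11.4 L.
ΔU = nCvΔT = 1.39×12.5×(657−296) = 6250 J.
Q = 0 for an adiabatic process, so W = −ΔU = -6250 J.
Net over both steps: W = -3510 J, Q = 768 J, ΔU = 4280 J.

-3510 J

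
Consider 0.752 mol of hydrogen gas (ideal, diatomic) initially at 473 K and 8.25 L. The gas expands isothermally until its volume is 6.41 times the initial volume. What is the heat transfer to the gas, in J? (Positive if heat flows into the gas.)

5490 J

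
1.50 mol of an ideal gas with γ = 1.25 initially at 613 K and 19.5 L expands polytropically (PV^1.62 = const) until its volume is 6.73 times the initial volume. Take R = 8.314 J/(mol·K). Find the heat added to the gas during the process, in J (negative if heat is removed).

P₁ = nRT₁/V₁ = 1.50×8.314×613/19.5 = 392 kPa.
Polytropic n=1.62: T₂ = T₁(V₁/V₂)^(n−1) = 613×(0.149)^0.62 = 188 K; P₂ = P₁(V₁/V₂)^n = 17.9 kPa.
W = (P₁V₁−P₂V₂)/(n−1) = (392×19.5−17.9×131)/0.62 = 8550 J.
ΔU = nCvΔT = 1.50×33.3×(188−613) = -21200 J.
Q = ΔU + W = -12700 J.

-12700 J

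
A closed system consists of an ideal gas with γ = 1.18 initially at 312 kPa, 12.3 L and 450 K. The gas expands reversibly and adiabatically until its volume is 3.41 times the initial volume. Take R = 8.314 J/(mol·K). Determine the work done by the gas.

4220 J

n = P₁V₁/(RT₁) = 312×12.3/(8.314×450) = 1.03 mol.
Adiabatic: TV^(γ−1) = const ⇒ T₂ = 450×(0.293)^0.180 = 361 K; PV^γ = const ⇒ P₂ = 73.4 kPa.
ΔU = nCvΔT = 1.03×46.2×(361−450) = -4220 J.
Q = 0 for an adiabatic process, so W = −ΔU = 4220 J.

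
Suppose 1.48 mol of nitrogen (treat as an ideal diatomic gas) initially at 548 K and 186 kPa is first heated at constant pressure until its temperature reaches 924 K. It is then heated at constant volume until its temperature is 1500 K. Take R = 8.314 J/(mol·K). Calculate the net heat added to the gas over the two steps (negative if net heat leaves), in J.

V₁ = nRT₁/P₁ = 1.48×8.314×548/186 = 36.3 L.
Step 1 — Isobaric: P stays 186 kPa; V/T = const ⇒ T₂ = 924 K, V₂ = 61.1 L.
W = PΔV = 186×(61.1−36.3) kPa·L = 4630 J.
ΔU = nCvΔT = 1.48×20.8×(924−548) = 11600 J.
Q = ΔU + W = nCpΔT = 16200 J.
State after step 1: P = 186 kPa, V = 61.1 L, T = 924 K.
Step 2 — Isochoric: V stays 61.1 L; P/T = const ⇒ T₂ = 1500 K, P₂ = 302 kPa.
W = 0 (no volume change).
ΔU = nCvΔT = 1.48×20.8×(1500−924) = 17700 J.
Q = ΔU = 17700 J.
Net over both steps: W = 4630 J, Q = 33900 J, ΔU = 29300 J.

33900 J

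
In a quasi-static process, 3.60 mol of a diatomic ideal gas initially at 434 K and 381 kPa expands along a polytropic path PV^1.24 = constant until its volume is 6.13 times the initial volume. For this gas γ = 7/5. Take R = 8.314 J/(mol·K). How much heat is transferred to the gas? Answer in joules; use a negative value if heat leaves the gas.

V₁ = nRT₁/P₁ = 3.60×8.314×434/381 = 34.1 L.
Polytropic n=1.24: T₂ = T₁(V₁/V₂)^(n−1) = 434×(0.163)^0.24 = 281 K; P₂ = P₁(V₁/V₂)^n = 40.2 kPa.
W = (P₁V₁−P₂V₂)/(n−1) = (381×34.1−40.2×209)/0.24 = 19100 J.
ΔU = nCvΔT = 3.60×20.8×(281−434) = -11500 J.
Q = ΔU + W = 7640 J.

7640 J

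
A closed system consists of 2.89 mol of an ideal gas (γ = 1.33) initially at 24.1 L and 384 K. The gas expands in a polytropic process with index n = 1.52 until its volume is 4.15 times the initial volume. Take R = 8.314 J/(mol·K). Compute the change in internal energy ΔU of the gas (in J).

-14600 J

P₁ = nRT₁/V₁ = 2.89×8.314×384/24.1 = 383 kPa.
Polytropic n=1.52: T₂ = T₁(V₁/V₂)^(n−1) = 384×(0.241)^0.52 = 183 K; P₂ = P₁(V₁/V₂)^n = 44.0 kPa.
For an ideal gas ΔU = nCvΔT with Cv = R/(γ−1) = 25.2 J/(mol·K).
ΔU = 2.89×25.2×(183−384) = -14600 J.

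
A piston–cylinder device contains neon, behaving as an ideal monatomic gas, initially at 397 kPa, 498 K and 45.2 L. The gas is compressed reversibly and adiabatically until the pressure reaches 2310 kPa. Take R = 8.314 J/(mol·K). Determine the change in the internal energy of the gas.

27500 J

n = P₁V₁/(RT₁) = 397×45.2/(8.314×498) = 4.33 mol.
Adiabatic: T₂/T₁ = (P₂/P₁)^((γ−1)/γ) ⇒ T₂ = 498×(5.82)^0.400 = 1010 K; V₂ = 15.7 L.
For an ideal gas ΔU = nCvΔT with Cv = (3/2)R = 12.5 J/(mol·K).
ΔU = 4.33×12.5×(1010−498) = 27500 J.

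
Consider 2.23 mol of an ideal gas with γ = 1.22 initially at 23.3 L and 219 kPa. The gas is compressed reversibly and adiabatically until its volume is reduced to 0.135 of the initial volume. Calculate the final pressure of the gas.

T₁ = P₁V₁/(nR) = 219×23.3/(2.23×8.314) = 275 K.
Adiabatic: TV^(γ−1) = const ⇒ T₂ = 275×(7.41)^0.220 = 428 K; PV^γ = const ⇒ P₂ = 2520 kPa.

2520 kPa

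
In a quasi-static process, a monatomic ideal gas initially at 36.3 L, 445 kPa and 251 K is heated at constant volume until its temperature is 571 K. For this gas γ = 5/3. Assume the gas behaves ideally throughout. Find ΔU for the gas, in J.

30900 J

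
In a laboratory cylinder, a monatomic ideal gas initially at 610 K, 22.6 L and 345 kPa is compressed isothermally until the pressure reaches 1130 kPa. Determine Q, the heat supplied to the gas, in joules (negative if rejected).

n = P₁V₁/(RT₁) = 345×22.6/(8.314×610) = 1.54 mol.
Isothermal: T stays 610 K; PV = const ⇒ V₂ = 6.90 L, P₂ = 1130 kPa.
ΔU = 0 (ideal gas, T constant).
W = nRT ln(V₂/V₁) = 1.54×8.314×610×ln(0.305) = -9250 J.
Q = ΔU + W = -9250 J.

-9250 J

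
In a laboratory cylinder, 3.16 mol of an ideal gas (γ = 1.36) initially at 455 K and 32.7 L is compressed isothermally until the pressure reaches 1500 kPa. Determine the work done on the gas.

P₁ = nRT₁/V₁ = 3.16×8.314×455/32.7 = 366 kPa.
Isothermal: T stays 455 K; PV = const ⇒ V₂ = 7.97 L, P₂ = 1500 kPa.
W = nRT ln(V₂/V₁) = 3.16×8.314×455×ln(0.244) = -16900 J.
Work done on the gas = −W_by = 16900 J.

16900 J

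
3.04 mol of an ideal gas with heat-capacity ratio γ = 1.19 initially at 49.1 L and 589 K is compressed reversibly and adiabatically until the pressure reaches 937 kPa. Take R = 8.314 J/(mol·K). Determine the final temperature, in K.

P₁ = nRT₁/V₁ = 3.04×8.314×589/49.1 = 303 kPa.
Adiabatic: T₂/T₁ = (P₂/P₁)^((γ−1)/γ) ⇒ T₂ = 589×(3.09)^0.160 = 705 K; V₂ = 19.0 L.

705 K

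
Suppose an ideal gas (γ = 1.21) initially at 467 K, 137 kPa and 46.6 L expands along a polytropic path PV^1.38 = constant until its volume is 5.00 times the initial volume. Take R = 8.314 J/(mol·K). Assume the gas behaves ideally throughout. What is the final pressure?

14.9 kPa

Polytropic n=1.38: T₂ = T₁(V₁/V₂)^(n−1) = 467×(0.200)^0.38 = 253 K; P₂ = P₁(V₁/V₂)^n = 14.9 kPa.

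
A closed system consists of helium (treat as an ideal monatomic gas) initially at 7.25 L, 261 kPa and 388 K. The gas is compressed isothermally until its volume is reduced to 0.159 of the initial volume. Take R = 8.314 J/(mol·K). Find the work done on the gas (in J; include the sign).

n = P₁V₁/(RT₁) = 261×7.25/(8.314×388) = 0.587 mol.
Isothermal: T stays 388 K; PV = const ⇒ V₂ = 1.15 L, P₂ = 1640 kPa.
W = nRT ln(V₂/V₁) = 0.587×8.314×388×ln(0.159) = -3480 J.
Work done on the gas = −W_by = 3480 J.

3480 J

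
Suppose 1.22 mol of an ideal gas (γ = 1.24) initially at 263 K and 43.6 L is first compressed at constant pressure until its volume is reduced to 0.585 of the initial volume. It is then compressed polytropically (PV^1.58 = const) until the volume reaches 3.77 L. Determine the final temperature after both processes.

466 K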